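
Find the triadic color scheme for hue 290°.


Triadic: equally spaced at 120° intervals
H1 = 290°
H2 = (290 + 120) mod 360 = 50°
H3 = (290 + 240) mod 360 = 170°
Triadic = 290°, 50°, 170°


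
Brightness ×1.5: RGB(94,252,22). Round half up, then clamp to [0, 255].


Multiply each channel by 1.5, round half up, clamp to [0, 255]
R: 94×1.5 = 141
G: 252×1.5 = 378 → clamp → 255
B: 22×1.5 = 33
= RGB(141, 255, 33)


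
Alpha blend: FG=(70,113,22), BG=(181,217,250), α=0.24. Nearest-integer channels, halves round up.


C = α×F + (1-α)×B, with 1-α = 0.76
R: 0.24×70 + 0.76×181 = 16.80 + 137.56 = 154.36 → 154
G: 0.24×113 + 0.76×217 = 27.12 + 164.92 = 192.04 → 192
B: 0.24×22 + 0.76×250 = 5.28 + 190.00 = 195.28 → 195
= RGB(154, 192, 195)


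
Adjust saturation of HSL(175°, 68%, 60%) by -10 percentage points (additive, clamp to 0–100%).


Original S = 68%
Adjustment = -10 percentage points
New S = 68 + (-10) = 58
Clamp to [0, 100] → 58
= HSL(175°, 58%, 60%)


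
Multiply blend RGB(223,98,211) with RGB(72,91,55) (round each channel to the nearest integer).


Multiply: C = A×B/255, rounded to nearest integer
R: 223×72/255 = 16056/255 ≈ 62.965 → 63
G: 98×91/255 = 8918/255 ≈ 34.973 → 35
B: 211×55/255 = 11605/255 ≈ 45.510 → 46
= RGB(63, 35, 46)


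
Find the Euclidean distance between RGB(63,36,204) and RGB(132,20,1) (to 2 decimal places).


d = √[(R₁-R₂)² + (G₁-G₂)² + (B₁-B₂)²]
d = √[(63-132)² + (36-20)² + (204-1)²]
d = √[4761 + 256 + 41209]
d = √46226
d ≈ 215.00


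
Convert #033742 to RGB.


03 → 3 (R)
37 → 55 (G)
42 → 66 (B)
= RGB(3, 55, 66)


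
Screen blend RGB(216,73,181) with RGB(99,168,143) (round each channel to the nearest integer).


Screen: C = 255 - (255-A)×(255-B)/255, rounded to nearest integer
R: 255 - (255-216)×(255-99)/255 = 255 - 6084/255 ≈ 255 - 23.859 = 231.141 → 231
G: 255 - (255-73)×(255-168)/255 = 255 - 15834/255 ≈ 255 - 62.094 = 192.906 → 193
B: 255 - (255-181)×(255-143)/255 = 255 - 8288/255 ≈ 255 - 32.502 = 222.498 → 222
= RGB(231, 193, 222)


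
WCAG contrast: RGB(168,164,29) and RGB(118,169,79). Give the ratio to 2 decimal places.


Linearize each sRGB channel c=v/255: c/12.92 if c ≤ 0.04045 else ((c+0.055)/1.055)^2.4
L = 0.2126×R_lin + 0.7152×G_lin + 0.0722×B_lin
Color 1 (168,164,29):
  R=168: 168/255≈0.6588 > 0.04045 → ((0.6588+0.055)/1.055)^2.4 ≈ 0.39157
  G=164: 164/255≈0.6431 > 0.04045 → ((0.6431+0.055)/1.055)^2.4 ≈ 0.37124
  B=29: 29/255≈0.1137 > 0.04045 → ((0.1137+0.055)/1.055)^2.4 ≈ 0.01229
  L1 = 0.2126×0.39157 + 0.7152×0.37124 + 0.0722×0.01229 ≈ 0.34964
Color 2 (118,169,79):
  R=118: 118/255≈0.4627 > 0.04045 → ((0.4627+0.055)/1.055)^2.4 ≈ 0.18116
  G=169: 169/255≈0.6627 > 0.04045 → ((0.6627+0.055)/1.055)^2.4 ≈ 0.39676
  B=79: 79/255≈0.3098 > 0.04045 → ((0.3098+0.055)/1.055)^2.4 ≈ 0.07819
  L2 = 0.2126×0.18116 + 0.7152×0.39676 + 0.0722×0.07819 ≈ 0.32792
Lighter = 0.34964, Darker = 0.32792
Ratio = (L_lighter + 0.05) / (L_darker + 0.05)
Ratio = (0.34964 + 0.05) / (0.32792 + 0.05) = 0.39964 / 0.37792 ≈ 1.0575
Ratio ≈ 1.06:1


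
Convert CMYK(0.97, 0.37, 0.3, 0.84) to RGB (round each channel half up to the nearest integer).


R = 255 × (1-C) × (1-K) = 255 × 0.03 × 0.16 = 1.224 → 1
G = 255 × (1-M) × (1-K) = 255 × 0.63 × 0.16 = 25.704 → 26
B = 255 × (1-Y) × (1-K) = 255 × 0.70 × 0.16 = 28.56 → 29
= RGB(1, 26, 29)


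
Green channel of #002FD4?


Color: #002FD4
R = 00 = 0
G = 2F = 47
B = D4 = 212
Green = 47


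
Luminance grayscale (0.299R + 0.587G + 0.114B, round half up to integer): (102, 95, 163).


Gray = 0.299×R + 0.587×G + 0.114×B
Gray = 0.299×102 + 0.587×95 + 0.114×163
Gray = 30.498 + 55.765 + 18.582
Gray = 104.845 → round half up → 105
Gray = 105


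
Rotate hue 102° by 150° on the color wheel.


New hue = (H + rotation) mod 360
New hue = (102 + 150) mod 360
= 252 mod 360
= 252°


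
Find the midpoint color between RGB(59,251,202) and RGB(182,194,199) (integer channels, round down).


Midpoint: each channel = ⌊(C₁+C₂)/2⌋
R: ⌊(59+182)/2⌋ = 120
G: ⌊(251+194)/2⌋ = 222
B: ⌊(202+199)/2⌋ = 200
= RGB(120, 222, 200)


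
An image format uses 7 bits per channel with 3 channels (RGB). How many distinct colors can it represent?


Total bits = 7 bits/channel × 3 channels = 21 bits
Distinct colors = 2^21
= 2,097,152 colors


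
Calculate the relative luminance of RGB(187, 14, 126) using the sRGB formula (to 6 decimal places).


Linearize each channel (sRGB transfer function): c = v/255; c_lin = c/12.92 if c ≤ 0.04045, else ((c+0.055)/1.055)^2.4
  R: 187/255 ≈ 0.733333 > 0.04045 → ((0.733333+0.055)/1.055)^2.4 ≈ 0.496933
  G: 14/255 ≈ 0.054902 > 0.04045 → ((0.054902+0.055)/1.055)^2.4 ≈ 0.004391
  B: 126/255 ≈ 0.494118 > 0.04045 → ((0.494118+0.055)/1.055)^2.4 ≈ 0.208637
R_lin = 0.496933, G_lin = 0.004391, B_lin = 0.208637
L = 0.2126×R + 0.7152×G + 0.0722×B
L = 0.2126×0.496933 + 0.7152×0.004391 + 0.0722×0.208637
L ≈ 0.123852


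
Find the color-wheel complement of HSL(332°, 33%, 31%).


Complement = opposite side of color wheel = hue + 180°
H' = (332 + 180) mod 360 = 152°
S and L unchanged.
= HSL(152°, 33%, 31%)


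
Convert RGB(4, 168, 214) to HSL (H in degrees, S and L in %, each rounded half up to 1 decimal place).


Normalize: R'=4/255≈0.0157, G'=168/255≈0.6588, B'=214/255≈0.8392
Max=214/255, Min=4/255, Δ=Max-Min=210/255
L = (Max+Min)/2 = (214+4)/510 = 218/510 = 0.42745… → L = 42.7%
L ≤ 0.5 → S = Δ/(Max+Min) = 210/(214+4) = 210/218 = 0.96330… → S = 96.3%
(the 1/255 factors cancel in S and H, so raw channel differences can be used)
Max is B' → H = 60 × ((R-G)/Δ + 4) = 60 × ((4-168)/210 + 4)
  -164/210 + 4 = -0.7809… + 4 = 3.2190…
  H = 60 × 3.2190… = 193.142…° → H = 193.1°
= HSL(193.1°, 96.3%, 42.7%)


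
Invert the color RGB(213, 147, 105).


Invert: (255-R, 255-G, 255-B)
R: 255-213 = 42
G: 255-147 = 108
B: 255-105 = 150
= RGB(42, 108, 150)


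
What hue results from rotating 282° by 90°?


New hue = (H + rotation) mod 360
New hue = (282 + 90) mod 360
= 372 mod 360
= 12°


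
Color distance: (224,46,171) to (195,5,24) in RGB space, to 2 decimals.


d = √[(R₁-R₂)² + (G₁-G₂)² + (B₁-B₂)²]
d = √[(224-195)² + (46-5)² + (171-24)²]
d = √[841 + 1681 + 21609]
d = √24131
d ≈ 155.34


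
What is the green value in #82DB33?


Color: #82DB33
R = 82 = 130
G = DB = 219
B = 33 = 51
Green = 219


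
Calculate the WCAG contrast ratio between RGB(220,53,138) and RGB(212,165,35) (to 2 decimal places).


Linearize each sRGB channel c=v/255: c/12.92 if c ≤ 0.04045 else ((c+0.055)/1.055)^2.4
L = 0.2126×R_lin + 0.7152×G_lin + 0.0722×B_lin
Color 1 (220,53,138):
  R=220: 220/255≈0.8627 > 0.04045 → ((0.8627+0.055)/1.055)^2.4 ≈ 0.71569
  G=53: 53/255≈0.2078 > 0.04045 → ((0.2078+0.055)/1.055)^2.4 ≈ 0.03560
  B=138: 138/255≈0.5412 > 0.04045 → ((0.5412+0.055)/1.055)^2.4 ≈ 0.25415
  L1 = 0.2126×0.71569 + 0.7152×0.03560 + 0.0722×0.25415 ≈ 0.19597
Color 2 (212,165,35):
  R=212: 212/255≈0.8314 > 0.04045 → ((0.8314+0.055)/1.055)^2.4 ≈ 0.65837
  G=165: 165/255≈0.6471 > 0.04045 → ((0.6471+0.055)/1.055)^2.4 ≈ 0.37626
  B=35: 35/255≈0.1373 > 0.04045 → ((0.1373+0.055)/1.055)^2.4 ≈ 0.01681
  L2 = 0.2126×0.65837 + 0.7152×0.37626 + 0.0722×0.01681 ≈ 0.41029
Lighter = 0.41029, Darker = 0.19597
Ratio = (L_lighter + 0.05) / (L_darker + 0.05)
Ratio = (0.41029 + 0.05) / (0.19597 + 0.05) = 0.46029 / 0.24597 ≈ 1.8713
Ratio ≈ 1.87:1


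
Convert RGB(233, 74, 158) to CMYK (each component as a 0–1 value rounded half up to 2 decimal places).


R'=233/255≈0.9137, G'=74/255≈0.2902, B'=158/255≈0.6196
K = 1 - max(R',G',B') = 1 - 233/255 = 22/255 = 0.08627… → 0.09
(1-R'-K)/(1-K) simplifies to (max-R)/max with max = 233:
C = (233-233)/233 = 0/233 = 0 → 0.00
M = (233-74)/233 = 159/233 = 0.68240… → 0.68
Y = (233-158)/233 = 75/233 = 0.32188… → 0.32
= CMYK(0.00, 0.68, 0.32, 0.09)


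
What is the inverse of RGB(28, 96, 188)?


Invert: (255-R, 255-G, 255-B)
R: 255-28 = 227
G: 255-96 = 159
B: 255-188 = 67
= RGB(227, 159, 67)


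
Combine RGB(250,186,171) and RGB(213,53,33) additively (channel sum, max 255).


Additive: each channel = min(255, C₁+C₂)
R: 250+213 = 463 → 255
G: 186+53 = 239 → 239
B: 171+33 = 204 → 204
= RGB(255, 239, 204)


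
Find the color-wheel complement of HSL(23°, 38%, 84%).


Complement = opposite side of color wheel = hue + 180°
H' = (23 + 180) mod 360 = 203°
S and L unchanged.
= HSL(203°, 38%, 84%)


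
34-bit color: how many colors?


Colors = 2^bits = 2^34
= 17,179,869,184 colors


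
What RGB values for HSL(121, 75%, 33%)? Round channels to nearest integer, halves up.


H=121°, S=0.75, L=0.33
C = (1-|2L-1|)×S = (1-|-0.34|)×0.75 = 0.495
H' = H/60 = 121/60 ≈ 2.0167; X = C×(1-|H' mod 2 - 1|) = 0.00825
m = L - C/2 = 0.33 - 0.2475 = 0.0825
Sector ⌊H'⌋ = 2 → (R',G',B') = (0.0, 0.495, 0.00825)
RGB = ((R'+m)×255, (G'+m)×255, (B'+m)×255) = (21.0375, 147.2625, 23.14125)
Round half up → RGB(21, 147, 23)


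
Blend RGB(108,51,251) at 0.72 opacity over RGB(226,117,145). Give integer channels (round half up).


C = α×F + (1-α)×B, with 1-α = 0.28
R: 0.72×108 + 0.28×226 = 77.76 + 63.28 = 141.04 → 141
G: 0.72×51 + 0.28×117 = 36.72 + 32.76 = 69.48 → 69
B: 0.72×251 + 0.28×145 = 180.72 + 40.60 = 221.32 → 221
= RGB(141, 69, 221)


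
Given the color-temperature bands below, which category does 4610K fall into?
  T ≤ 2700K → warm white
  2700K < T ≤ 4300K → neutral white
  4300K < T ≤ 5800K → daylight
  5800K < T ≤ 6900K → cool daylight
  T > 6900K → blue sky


Temperature: 4610K
4300K < 4610K ≤ 5800K → daylight
Classification: daylight


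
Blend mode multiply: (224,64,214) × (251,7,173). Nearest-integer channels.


Multiply: C = A×B/255, rounded to nearest integer
R: 224×251/255 = 56224/255 ≈ 220.486 → 220
G: 64×7/255 = 448/255 ≈ 1.757 → 2
B: 214×173/255 = 37022/255 ≈ 145.184 → 145
= RGB(220, 2, 145)


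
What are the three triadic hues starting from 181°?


Triadic: equally spaced at 120° intervals
H1 = 181°
H2 = (181 + 120) mod 360 = 301°
H3 = (181 + 240) mod 360 = 61°
Triadic = 181°, 301°, 61°


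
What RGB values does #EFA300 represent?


EF → 239 (R)
A3 → 163 (G)
00 → 0 (B)
= RGB(239, 163, 0)


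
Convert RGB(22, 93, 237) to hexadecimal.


R = 22 → 16 (hex)
G = 93 → 5D (hex)
B = 237 → ED (hex)
Hex = #165DED


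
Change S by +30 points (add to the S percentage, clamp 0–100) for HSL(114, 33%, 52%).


Original S = 33%
Adjustment = +30 percentage points
New S = 33 + (30) = 63
Clamp to [0, 100] → 63
= HSL(114°, 63%, 52%)


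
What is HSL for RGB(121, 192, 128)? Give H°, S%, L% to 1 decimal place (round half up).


Normalize: R'=121/255≈0.4745, G'=192/255≈0.7529, B'=128/255≈0.5020
Max=192/255, Min=121/255, Δ=Max-Min=71/255
L = (Max+Min)/2 = (192+121)/510 = 313/510 = 0.61372… → L = 61.4%
L > 0.5 → S = Δ/(2-Max-Min) = 71/(510-192-121) = 71/197 = 0.36040… → S = 36.0%
(the 1/255 factors cancel in S and H, so raw channel differences can be used)
Max is G' → H = 60 × ((B-R)/Δ + 2) = 60 × ((128-121)/71 + 2)
  7/71 + 2 = 0.0985… + 2 = 2.0985…
  H = 60 × 2.0985… = 125.915…° → H = 125.9°
= HSL(125.9°, 36.0%, 61.4%)


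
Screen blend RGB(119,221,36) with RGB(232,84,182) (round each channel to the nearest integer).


Screen: C = 255 - (255-A)×(255-B)/255, rounded to nearest integer
R: 255 - (255-119)×(255-232)/255 = 255 - 3128/255 ≈ 255 - 12.267 = 242.733 → 243
G: 255 - (255-221)×(255-84)/255 = 255 - 5814/255 ≈ 255 - 22.800 = 232.200 → 232
B: 255 - (255-36)×(255-182)/255 = 255 - 15987/255 ≈ 255 - 62.694 = 192.306 → 192
= RGB(243, 232, 192)


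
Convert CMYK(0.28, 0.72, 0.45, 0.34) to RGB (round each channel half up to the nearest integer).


R = 255 × (1-C) × (1-K) = 255 × 0.72 × 0.66 = 121.176 → 121
G = 255 × (1-M) × (1-K) = 255 × 0.28 × 0.66 = 47.124 → 47
B = 255 × (1-Y) × (1-K) = 255 × 0.55 × 0.66 = 92.565 → 93
= RGB(121, 47, 93)


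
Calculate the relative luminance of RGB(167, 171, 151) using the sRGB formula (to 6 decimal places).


Linearize each channel (sRGB transfer function): c = v/255; c_lin = c/12.92 if c ≤ 0.04045, else ((c+0.055)/1.055)^2.4
  R: 167/255 ≈ 0.654902 > 0.04045 → ((0.654902+0.055)/1.055)^2.4 ≈ 0.386429
  G: 171/255 ≈ 0.670588 > 0.04045 → ((0.670588+0.055)/1.055)^2.4 ≈ 0.407240
  B: 151/255 ≈ 0.592157 > 0.04045 → ((0.592157+0.055)/1.055)^2.4 ≈ 0.309469
R_lin = 0.386429, G_lin = 0.407240, B_lin = 0.309469
L = 0.2126×R + 0.7152×G + 0.0722×B
L = 0.2126×0.386429 + 0.7152×0.407240 + 0.0722×0.309469
L ≈ 0.395757


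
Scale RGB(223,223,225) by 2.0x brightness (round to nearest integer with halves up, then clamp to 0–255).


Multiply each channel by 2.0, round half up, clamp to [0, 255]
R: 223×2.0 = 446 → clamp → 255
G: 223×2.0 = 446 → clamp → 255
B: 225×2.0 = 450 → clamp → 255
= RGB(255, 255, 255)


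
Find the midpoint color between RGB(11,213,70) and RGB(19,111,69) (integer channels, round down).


Midpoint: each channel = ⌊(C₁+C₂)/2⌋
R: ⌊(11+19)/2⌋ = 15
G: ⌊(213+111)/2⌋ = 162
B: ⌊(70+69)/2⌋ = 69
= RGB(15, 162, 69)


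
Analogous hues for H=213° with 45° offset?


Base hue: 213°
Left analog: (213 - 45) mod 360 = 168°
Right analog: (213 + 45) mod 360 = 258°
Analogous hues = 168° and 258°


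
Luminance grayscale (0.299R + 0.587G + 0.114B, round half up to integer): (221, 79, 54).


Gray = 0.299×R + 0.587×G + 0.114×B
Gray = 0.299×221 + 0.587×79 + 0.114×54
Gray = 66.079 + 46.373 + 6.156
Gray = 118.608 → round half up → 119
Gray = 119


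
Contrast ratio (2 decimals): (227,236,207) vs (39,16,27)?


Linearize each sRGB channel c=v/255: c/12.92 if c ≤ 0.04045 else ((c+0.055)/1.055)^2.4
L = 0.2126×R_lin + 0.7152×G_lin + 0.0722×B_lin
Color 1 (227,236,207):
  R=227: 227/255≈0.8902 > 0.04045 → ((0.8902+0.055)/1.055)^2.4 ≈ 0.76815
  G=236: 236/255≈0.9255 > 0.04045 → ((0.9255+0.055)/1.055)^2.4 ≈ 0.83880
  B=207: 207/255≈0.8118 > 0.04045 → ((0.8118+0.055)/1.055)^2.4 ≈ 0.62396
  L1 = 0.2126×0.76815 + 0.7152×0.83880 + 0.0722×0.62396 ≈ 0.80827
Color 2 (39,16,27):
  R=39: 39/255≈0.1529 > 0.04045 → ((0.1529+0.055)/1.055)^2.4 ≈ 0.02029
  G=16: 16/255≈0.0627 > 0.04045 → ((0.0627+0.055)/1.055)^2.4 ≈ 0.00518
  B=27: 27/255≈0.1059 > 0.04045 → ((0.1059+0.055)/1.055)^2.4 ≈ 0.01096
  L2 = 0.2126×0.02029 + 0.7152×0.00518 + 0.0722×0.01096 ≈ 0.00881
Lighter = 0.80827, Darker = 0.00881
Ratio = (L_lighter + 0.05) / (L_darker + 0.05)
Ratio = (0.80827 + 0.05) / (0.00881 + 0.05) = 0.85827 / 0.05881 ≈ 14.5938
Ratio ≈ 14.59:1


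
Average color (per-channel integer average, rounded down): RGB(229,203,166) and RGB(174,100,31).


Midpoint: each channel = ⌊(C₁+C₂)/2⌋
R: ⌊(229+174)/2⌋ = 201
G: ⌊(203+100)/2⌋ = 151
B: ⌊(166+31)/2⌋ = 98
= RGB(201, 151, 98)


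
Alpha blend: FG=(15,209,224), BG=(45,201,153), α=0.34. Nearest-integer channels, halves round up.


C = α×F + (1-α)×B, with 1-α = 0.66
R: 0.34×15 + 0.66×45 = 5.10 + 29.70 = 34.80 → 35
G: 0.34×209 + 0.66×201 = 71.06 + 132.66 = 203.72 → 204
B: 0.34×224 + 0.66×153 = 76.16 + 100.98 = 177.14 → 177
= RGB(35, 204, 177)


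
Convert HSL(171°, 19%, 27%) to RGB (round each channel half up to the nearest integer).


H=171°, S=0.19, L=0.27
C = (1-|2L-1|)×S = (1-|-0.46|)×0.19 = 0.1026
H' = H/60 = 171/60 ≈ 2.8500; X = C×(1-|H' mod 2 - 1|) = 0.08721
m = L - C/2 = 0.27 - 0.0513 = 0.2187
Sector ⌊H'⌋ = 2 → (R',G',B') = (0.0, 0.1026, 0.08721)
RGB = ((R'+m)×255, (G'+m)×255, (B'+m)×255) = (55.7685, 81.9315, 78.00705)
Round half up → RGB(56, 82, 78)


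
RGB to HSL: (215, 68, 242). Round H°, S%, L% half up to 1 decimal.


Normalize: R'=215/255≈0.8431, G'=68/255≈0.2667, B'=242/255≈0.9490
Max=242/255, Min=68/255, Δ=Max-Min=174/255
L = (Max+Min)/2 = (242+68)/510 = 310/510 = 0.60784… → L = 60.8%
L > 0.5 → S = Δ/(2-Max-Min) = 174/(510-242-68) = 174/200 = 0.87 → S = 87.0%
(the 1/255 factors cancel in S and H, so raw channel differences can be used)
Max is B' → H = 60 × ((R-G)/Δ + 4) = 60 × ((215-68)/174 + 4)
  147/174 + 4 = 0.8448… + 4 = 4.8448…
  H = 60 × 4.8448… = 290.689…° → H = 290.7°
= HSL(290.7°, 87.0%, 60.8%)


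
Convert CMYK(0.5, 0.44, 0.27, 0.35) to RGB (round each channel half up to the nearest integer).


R = 255 × (1-C) × (1-K) = 255 × 0.50 × 0.65 = 82.875 → 83
G = 255 × (1-M) × (1-K) = 255 × 0.56 × 0.65 = 92.82 → 93
B = 255 × (1-Y) × (1-K) = 255 × 0.73 × 0.65 = 120.9975 → 121
= RGB(83, 93, 121)


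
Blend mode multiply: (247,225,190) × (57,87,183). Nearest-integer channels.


Multiply: C = A×B/255, rounded to nearest integer
R: 247×57/255 = 14079/255 ≈ 55.212 → 55
G: 225×87/255 = 19575/255 ≈ 76.765 → 77
B: 190×183/255 = 34770/255 ≈ 136.353 → 136
= RGB(55, 77, 136)


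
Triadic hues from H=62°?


Triadic: equally spaced at 120° intervals
H1 = 62°
H2 = (62 + 120) mod 360 = 182°
H3 = (62 + 240) mod 360 = 302°
Triadic = 62°, 182°, 302°


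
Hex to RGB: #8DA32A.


8D → 141 (R)
A3 → 163 (G)
2A → 42 (B)
= RGB(141, 163, 42)


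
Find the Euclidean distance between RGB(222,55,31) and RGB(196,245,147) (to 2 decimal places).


d = √[(R₁-R₂)² + (G₁-G₂)² + (B₁-B₂)²]
d = √[(222-196)² + (55-245)² + (31-147)²]
d = √[676 + 36100 + 13456]
d = √50232
d ≈ 224.12


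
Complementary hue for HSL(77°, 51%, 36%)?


Complement = opposite side of color wheel = hue + 180°
H' = (77 + 180) mod 360 = 257°
S and L unchanged.
= HSL(257°, 51%, 36%)


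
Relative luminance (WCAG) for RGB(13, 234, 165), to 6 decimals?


Linearize each channel (sRGB transfer function): c = v/255; c_lin = c/12.92 if c ≤ 0.04045, else ((c+0.055)/1.055)^2.4
  R: 13/255 ≈ 0.050980 > 0.04045 → ((0.050980+0.055)/1.055)^2.4 ≈ 0.004025
  G: 234/255 ≈ 0.917647 > 0.04045 → ((0.917647+0.055)/1.055)^2.4 ≈ 0.822786
  B: 165/255 ≈ 0.647059 > 0.04045 → ((0.647059+0.055)/1.055)^2.4 ≈ 0.376262
R_lin = 0.004025, G_lin = 0.822786, B_lin = 0.376262
L = 0.2126×R + 0.7152×G + 0.0722×B
L = 0.2126×0.004025 + 0.7152×0.822786 + 0.0722×0.376262
L ≈ 0.616478


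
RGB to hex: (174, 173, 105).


R = 174 → AE (hex)
G = 173 → AD (hex)
B = 105 → 69 (hex)
Hex = #AEAD69


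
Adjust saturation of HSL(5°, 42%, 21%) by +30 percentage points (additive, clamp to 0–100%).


Original S = 42%
Adjustment = +30 percentage points
New S = 42 + (30) = 72
Clamp to [0, 100] → 72
= HSL(5°, 72%, 21%)


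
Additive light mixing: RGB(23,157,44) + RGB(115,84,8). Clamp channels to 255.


Additive: each channel = min(255, C₁+C₂)
R: 23+115 = 138 → 138
G: 157+84 = 241 → 241
B: 44+8 = 52 → 52
= RGB(138, 241, 52)


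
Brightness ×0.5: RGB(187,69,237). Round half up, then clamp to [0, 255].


Multiply each channel by 0.5, round half up, clamp to [0, 255]
R: 187×0.5 = 93.5 → round → 94
G: 69×0.5 = 34.5 → round → 35
B: 237×0.5 = 118.5 → round → 119
= RGB(94, 35, 119)


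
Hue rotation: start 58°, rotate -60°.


New hue = (H + rotation) mod 360
New hue = (58 -60) mod 360
= -2 mod 360
= 358°


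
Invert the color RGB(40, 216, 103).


Invert: (255-R, 255-G, 255-B)
R: 255-40 = 215
G: 255-216 = 39
B: 255-103 = 152
= RGB(215, 39, 152)


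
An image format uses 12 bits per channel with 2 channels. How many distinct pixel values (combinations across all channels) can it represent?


Total bits = 12 bits/channel × 2 channels = 24 bits
Distinct pixel values = 2^24
= 16,777,216 pixel values


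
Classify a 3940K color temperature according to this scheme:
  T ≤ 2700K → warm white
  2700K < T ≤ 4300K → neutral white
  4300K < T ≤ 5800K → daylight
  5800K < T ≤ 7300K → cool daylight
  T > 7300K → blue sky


Temperature: 3940K
2700K < 3940K ≤ 4300K → neutral white
Classification: neutral white


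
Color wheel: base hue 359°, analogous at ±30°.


Base hue: 359°
Left analog: (359 - 30) mod 360 = 329°
Right analog: (359 + 30) mod 360 = 29°
Analogous hues = 329° and 29°


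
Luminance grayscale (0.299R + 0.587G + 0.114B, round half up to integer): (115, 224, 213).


Gray = 0.299×R + 0.587×G + 0.114×B
Gray = 0.299×115 + 0.587×224 + 0.114×213
Gray = 34.385 + 131.488 + 24.282
Gray = 190.155 → round half up → 190
Gray = 190


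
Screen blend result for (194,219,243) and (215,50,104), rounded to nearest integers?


Screen: C = 255 - (255-A)×(255-B)/255, rounded to nearest integer
R: 255 - (255-194)×(255-215)/255 = 255 - 2440/255 ≈ 255 - 9.569 = 245.431 → 245
G: 255 - (255-219)×(255-50)/255 = 255 - 7380/255 ≈ 255 - 28.941 = 226.059 → 226
B: 255 - (255-243)×(255-104)/255 = 255 - 1812/255 ≈ 255 - 7.106 = 247.894 → 248
= RGB(245, 226, 248)


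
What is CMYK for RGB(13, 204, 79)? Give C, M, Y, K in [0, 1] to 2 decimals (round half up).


R'=13/255≈0.0510, G'=204/255≈0.8000, B'=79/255≈0.3098
K = 1 - max(R',G',B') = 1 - 204/255 = 51/255 = 0.2 → 0.20
(1-R'-K)/(1-K) simplifies to (max-R)/max with max = 204:
C = (204-13)/204 = 191/204 = 0.93627… → 0.94
M = (204-204)/204 = 0/204 = 0 → 0.00
Y = (204-79)/204 = 125/204 = 0.61274… → 0.61
= CMYK(0.94, 0.00, 0.61, 0.20)


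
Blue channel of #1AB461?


Color: #1AB461
R = 1A = 26
G = B4 = 180
B = 61 = 97
Blue = 97


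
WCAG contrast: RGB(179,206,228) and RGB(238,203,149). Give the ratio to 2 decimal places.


Linearize each sRGB channel c=v/255: c/12.92 if c ≤ 0.04045 else ((c+0.055)/1.055)^2.4
L = 0.2126×R_lin + 0.7152×G_lin + 0.0722×B_lin
Color 1 (179,206,228):
  R=179: 179/255≈0.7020 > 0.04045 → ((0.7020+0.055)/1.055)^2.4 ≈ 0.45079
  G=206: 206/255≈0.8078 > 0.04045 → ((0.8078+0.055)/1.055)^2.4 ≈ 0.61721
  B=228: 228/255≈0.8941 > 0.04045 → ((0.8941+0.055)/1.055)^2.4 ≈ 0.77582
  L1 = 0.2126×0.45079 + 0.7152×0.61721 + 0.0722×0.77582 ≈ 0.59328
Color 2 (238,203,149):
  R=238: 238/255≈0.9333 > 0.04045 → ((0.9333+0.055)/1.055)^2.4 ≈ 0.85499
  G=203: 203/255≈0.7961 > 0.04045 → ((0.7961+0.055)/1.055)^2.4 ≈ 0.59720
  B=149: 149/255≈0.5843 > 0.04045 → ((0.5843+0.055)/1.055)^2.4 ≈ 0.30054
  L2 = 0.2126×0.85499 + 0.7152×0.59720 + 0.0722×0.30054 ≈ 0.63059
Lighter = 0.63059, Darker = 0.59328
Ratio = (L_lighter + 0.05) / (L_darker + 0.05)
Ratio = (0.63059 + 0.05) / (0.59328 + 0.05) = 0.68059 / 0.64328 ≈ 1.0580
Ratio ≈ 1.06:1


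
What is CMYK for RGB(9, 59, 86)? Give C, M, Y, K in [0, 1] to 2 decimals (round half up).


R'=9/255≈0.0353, G'=59/255≈0.2314, B'=86/255≈0.3373
K = 1 - max(R',G',B') = 1 - 86/255 = 169/255 = 0.66274… → 0.66
(1-R'-K)/(1-K) simplifies to (max-R)/max with max = 86:
C = (86-9)/86 = 77/86 = 0.89534… → 0.90
M = (86-59)/86 = 27/86 = 0.31395… → 0.31
Y = (86-86)/86 = 0/86 = 0 → 0.00
= CMYK(0.90, 0.31, 0.00, 0.66)


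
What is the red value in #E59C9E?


Color: #E59C9E
R = E5 = 229
G = 9C = 156
B = 9E = 158
Red = 229


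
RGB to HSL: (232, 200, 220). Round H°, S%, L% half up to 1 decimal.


Normalize: R'=232/255≈0.9098, G'=200/255≈0.7843, B'=220/255≈0.8627
Max=232/255, Min=200/255, Δ=Max-Min=32/255
L = (Max+Min)/2 = (232+200)/510 = 432/510 = 0.84705… → L = 84.7%
L > 0.5 → S = Δ/(2-Max-Min) = 32/(510-232-200) = 32/78 = 0.41025… → S = 41.0%
(the 1/255 factors cancel in S and H, so raw channel differences can be used)
Max is R' → H = 60 × (((G-B)/Δ) mod 6) = 60 × (((200-220)/32) mod 6)
  (-20)/32 = -0.625; negative, so add 6 → 5.375
  H = 60 × 5.375 = 322.5° → H = 322.5°
= HSL(322.5°, 41.0%, 84.7%)


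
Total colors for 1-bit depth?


Colors = 2^bits = 2^1
= 2 colors


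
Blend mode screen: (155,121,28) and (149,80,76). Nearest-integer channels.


Screen: C = 255 - (255-A)×(255-B)/255, rounded to nearest integer
R: 255 - (255-155)×(255-149)/255 = 255 - 10600/255 ≈ 255 - 41.569 = 213.431 → 213
G: 255 - (255-121)×(255-80)/255 = 255 - 23450/255 ≈ 255 - 91.961 = 163.039 → 163
B: 255 - (255-28)×(255-76)/255 = 255 - 40633/255 ≈ 255 - 159.345 = 95.655 → 96
= RGB(213, 163, 96)


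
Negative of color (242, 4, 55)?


Invert: (255-R, 255-G, 255-B)
R: 255-242 = 13
G: 255-4 = 251
B: 255-55 = 200
= RGB(13, 251, 200)


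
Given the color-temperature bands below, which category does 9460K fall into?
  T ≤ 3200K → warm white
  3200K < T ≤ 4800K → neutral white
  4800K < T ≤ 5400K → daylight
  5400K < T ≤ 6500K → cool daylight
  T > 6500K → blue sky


Temperature: 9460K
9460K > 6500K → blue sky
Classification: blue sky


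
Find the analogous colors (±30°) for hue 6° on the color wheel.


Base hue: 6°
Left analog: (6 - 30) mod 360 = 336°
Right analog: (6 + 30) mod 360 = 36°
Analogous hues = 336° and 36°


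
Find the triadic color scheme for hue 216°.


Triadic: equally spaced at 120° intervals
H1 = 216°
H2 = (216 + 120) mod 360 = 336°
H3 = (216 + 240) mod 360 = 96°
Triadic = 216°, 336°, 96°


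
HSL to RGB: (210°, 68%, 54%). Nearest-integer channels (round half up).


H=210°, S=0.68, L=0.54
C = (1-|2L-1|)×S = (1-|0.08|)×0.68 = 0.6256
H' = H/60 = 210/60 ≈ 3.5000; X = C×(1-|H' mod 2 - 1|) = 0.3128
m = L - C/2 = 0.54 - 0.3128 = 0.2272
Sector ⌊H'⌋ = 3 → (R',G',B') = (0.0, 0.3128, 0.6256)
RGB = ((R'+m)×255, (G'+m)×255, (B'+m)×255) = (57.936, 137.7, 217.464)
Round half up → RGB(58, 138, 217)


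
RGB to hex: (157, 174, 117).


R = 157 → 9D (hex)
G = 174 → AE (hex)
B = 117 → 75 (hex)
Hex = #9DAE75


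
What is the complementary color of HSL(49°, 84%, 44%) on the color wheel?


Complement = opposite side of color wheel = hue + 180°
H' = (49 + 180) mod 360 = 229°
S and L unchanged.
= HSL(229°, 84%, 44%)


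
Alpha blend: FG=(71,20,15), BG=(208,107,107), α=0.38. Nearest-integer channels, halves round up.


C = α×F + (1-α)×B, with 1-α = 0.62
R: 0.38×71 + 0.62×208 = 26.98 + 128.96 = 155.94 → 156
G: 0.38×20 + 0.62×107 = 7.60 + 66.34 = 73.94 → 74
B: 0.38×15 + 0.62×107 = 5.70 + 66.34 = 72.04 → 72
= RGB(156, 74, 72)


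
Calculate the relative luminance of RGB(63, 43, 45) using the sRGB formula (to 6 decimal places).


Linearize each channel (sRGB transfer function): c = v/255; c_lin = c/12.92 if c ≤ 0.04045, else ((c+0.055)/1.055)^2.4
  R: 63/255 ≈ 0.247059 > 0.04045 → ((0.247059+0.055)/1.055)^2.4 ≈ 0.049707
  G: 43/255 ≈ 0.168627 > 0.04045 → ((0.168627+0.055)/1.055)^2.4 ≈ 0.024158
  B: 45/255 ≈ 0.176471 > 0.04045 → ((0.176471+0.055)/1.055)^2.4 ≈ 0.026241
R_lin = 0.049707, G_lin = 0.024158, B_lin = 0.026241
L = 0.2126×R + 0.7152×G + 0.0722×B
L = 0.2126×0.049707 + 0.7152×0.024158 + 0.0722×0.026241
L ≈ 0.029740


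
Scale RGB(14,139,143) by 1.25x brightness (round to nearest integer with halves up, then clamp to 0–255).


Multiply each channel by 1.25, round half up, clamp to [0, 255]
R: 14×1.25 = 17.5 → round → 18
G: 139×1.25 = 173.75 → round → 174
B: 143×1.25 = 178.75 → round → 179
= RGB(18, 174, 179)


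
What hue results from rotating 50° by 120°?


New hue = (H + rotation) mod 360
New hue = (50 + 120) mod 360
= 170 mod 360
= 170°


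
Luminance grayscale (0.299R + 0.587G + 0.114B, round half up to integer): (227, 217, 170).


Gray = 0.299×R + 0.587×G + 0.114×B
Gray = 0.299×227 + 0.587×217 + 0.114×170
Gray = 67.873 + 127.379 + 19.380
Gray = 214.632 → round half up → 215
Gray = 215


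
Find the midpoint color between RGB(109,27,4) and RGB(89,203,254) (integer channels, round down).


Midpoint: each channel = ⌊(C₁+C₂)/2⌋
R: ⌊(109+89)/2⌋ = 99
G: ⌊(27+203)/2⌋ = 115
B: ⌊(4+254)/2⌋ = 129
= RGB(99, 115, 129)


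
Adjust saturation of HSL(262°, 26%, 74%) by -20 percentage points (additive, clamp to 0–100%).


Original S = 26%
Adjustment = -20 percentage points
New S = 26 + (-20) = 6
Clamp to [0, 100] → 6
= HSL(262°, 6%, 74%)


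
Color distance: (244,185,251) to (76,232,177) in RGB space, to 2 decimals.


d = √[(R₁-R₂)² + (G₁-G₂)² + (B₁-B₂)²]
d = √[(244-76)² + (185-232)² + (251-177)²]
d = √[28224 + 2209 + 5476]
d = √35909
d ≈ 189.50


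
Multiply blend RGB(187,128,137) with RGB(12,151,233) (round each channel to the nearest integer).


Multiply: C = A×B/255, rounded to nearest integer
R: 187×12/255 = 2244/255 ≈ 8.800 → 9
G: 128×151/255 = 19328/255 ≈ 75.796 → 76
B: 137×233/255 = 31921/255 ≈ 125.180 → 125
= RGB(9, 76, 125)


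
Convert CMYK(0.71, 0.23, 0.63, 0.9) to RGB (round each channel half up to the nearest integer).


R = 255 × (1-C) × (1-K) = 255 × 0.29 × 0.10 = 7.395 → 7
G = 255 × (1-M) × (1-K) = 255 × 0.77 × 0.10 = 19.635 → 20
B = 255 × (1-Y) × (1-K) = 255 × 0.37 × 0.10 = 9.435 → 9
= RGB(7, 20, 9)


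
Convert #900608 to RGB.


90 → 144 (R)
06 → 6 (G)
08 → 8 (B)
= RGB(144, 6, 8)


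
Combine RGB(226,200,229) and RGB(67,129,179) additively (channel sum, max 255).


Additive: each channel = min(255, C₁+C₂)
R: 226+67 = 293 → 255
G: 200+129 = 329 → 255
B: 229+179 = 408 → 255
= RGB(255, 255, 255)


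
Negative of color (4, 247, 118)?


Invert: (255-R, 255-G, 255-B)
R: 255-4 = 251
G: 255-247 = 8
B: 255-118 = 137
= RGB(251, 8, 137)


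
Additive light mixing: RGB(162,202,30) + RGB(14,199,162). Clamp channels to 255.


Additive: each channel = min(255, C₁+C₂)
R: 162+14 = 176 → 176
G: 202+199 = 401 → 255
B: 30+162 = 192 → 192
= RGB(176, 255, 192)


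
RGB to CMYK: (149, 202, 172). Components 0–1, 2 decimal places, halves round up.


R'=149/255≈0.5843, G'=202/255≈0.7922, B'=172/255≈0.6745
K = 1 - max(R',G',B') = 1 - 202/255 = 53/255 = 0.20784… → 0.21
(1-R'-K)/(1-K) simplifies to (max-R)/max with max = 202:
C = (202-149)/202 = 53/202 = 0.26237… → 0.26
M = (202-202)/202 = 0/202 = 0 → 0.00
Y = (202-172)/202 = 30/202 = 0.14851… → 0.15
= CMYK(0.26, 0.00, 0.15, 0.21)


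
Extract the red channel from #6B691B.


Color: #6B691B
R = 6B = 107
G = 69 = 105
B = 1B = 27
Red = 107


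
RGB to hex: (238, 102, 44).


R = 238 → EE (hex)
G = 102 → 66 (hex)
B = 44 → 2C (hex)
Hex = #EE662C


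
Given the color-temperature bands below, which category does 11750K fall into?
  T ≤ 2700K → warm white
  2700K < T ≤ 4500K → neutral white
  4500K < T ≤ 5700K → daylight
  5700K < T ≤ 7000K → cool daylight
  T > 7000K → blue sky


Temperature: 11750K
11750K > 7000K → blue sky
Classification: blue sky


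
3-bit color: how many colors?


Colors = 2^bits = 2^3
= 8 colors


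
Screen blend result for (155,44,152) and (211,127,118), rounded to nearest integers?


Screen: C = 255 - (255-A)×(255-B)/255, rounded to nearest integer
R: 255 - (255-155)×(255-211)/255 = 255 - 4400/255 ≈ 255 - 17.255 = 237.745 → 238
G: 255 - (255-44)×(255-127)/255 = 255 - 27008/255 ≈ 255 - 105.914 = 149.086 → 149
B: 255 - (255-152)×(255-118)/255 = 255 - 14111/255 ≈ 255 - 55.337 = 199.663 → 200
= RGB(238, 149, 200)


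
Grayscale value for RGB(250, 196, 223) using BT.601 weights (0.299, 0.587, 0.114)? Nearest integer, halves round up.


Gray = 0.299×R + 0.587×G + 0.114×B
Gray = 0.299×250 + 0.587×196 + 0.114×223
Gray = 74.750 + 115.052 + 25.422
Gray = 215.224 → round half up → 215
Gray = 215


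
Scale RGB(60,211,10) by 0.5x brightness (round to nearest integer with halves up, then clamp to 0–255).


Multiply each channel by 0.5, round half up, clamp to [0, 255]
R: 60×0.5 = 30
G: 211×0.5 = 105.5 → round → 106
B: 10×0.5 = 5
= RGB(30, 106, 5)


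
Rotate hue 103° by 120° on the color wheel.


New hue = (H + rotation) mod 360
New hue = (103 + 120) mod 360
= 223 mod 360
= 223°


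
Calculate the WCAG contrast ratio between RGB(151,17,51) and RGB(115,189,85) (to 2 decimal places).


Linearize each sRGB channel c=v/255: c/12.92 if c ≤ 0.04045 else ((c+0.055)/1.055)^2.4
L = 0.2126×R_lin + 0.7152×G_lin + 0.0722×B_lin
Color 1 (151,17,51):
  R=151: 151/255≈0.5922 > 0.04045 → ((0.5922+0.055)/1.055)^2.4 ≈ 0.30947
  G=17: 17/255≈0.0667 > 0.04045 → ((0.0667+0.055)/1.055)^2.4 ≈ 0.00561
  B=51: 51/255≈0.2000 > 0.04045 → ((0.2000+0.055)/1.055)^2.4 ≈ 0.03310
  L1 = 0.2126×0.30947 + 0.7152×0.00561 + 0.0722×0.03310 ≈ 0.07219
Color 2 (115,189,85):
  R=115: 115/255≈0.4510 > 0.04045 → ((0.4510+0.055)/1.055)^2.4 ≈ 0.17144
  G=189: 189/255≈0.7412 > 0.04045 → ((0.7412+0.055)/1.055)^2.4 ≈ 0.50888
  B=85: 85/255≈0.3333 > 0.04045 → ((0.3333+0.055)/1.055)^2.4 ≈ 0.09084
  L2 = 0.2126×0.17144 + 0.7152×0.50888 + 0.0722×0.09084 ≈ 0.40696
Lighter = 0.40696, Darker = 0.07219
Ratio = (L_lighter + 0.05) / (L_darker + 0.05)
Ratio = (0.40696 + 0.05) / (0.07219 + 0.05) = 0.45696 / 0.12219 ≈ 3.7397
Ratio ≈ 3.74:1


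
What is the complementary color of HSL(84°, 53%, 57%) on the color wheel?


Complement = opposite side of color wheel = hue + 180°
H' = (84 + 180) mod 360 = 264°
S and L unchanged.
= HSL(264°, 53%, 57%)


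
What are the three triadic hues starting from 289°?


Triadic: equally spaced at 120° intervals
H1 = 289°
H2 = (289 + 120) mod 360 = 49°
H3 = (289 + 240) mod 360 = 169°
Triadic = 289°, 49°, 169°


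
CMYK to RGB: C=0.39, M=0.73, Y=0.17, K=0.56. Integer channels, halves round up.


R = 255 × (1-C) × (1-K) = 255 × 0.61 × 0.44 = 68.442 → 68
G = 255 × (1-M) × (1-K) = 255 × 0.27 × 0.44 = 30.294 → 30
B = 255 × (1-Y) × (1-K) = 255 × 0.83 × 0.44 = 93.126 → 93
= RGB(68, 30, 93)


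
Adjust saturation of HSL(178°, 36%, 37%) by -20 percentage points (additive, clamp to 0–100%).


Original S = 36%
Adjustment = -20 percentage points
New S = 36 + (-20) = 16
Clamp to [0, 100] → 16
= HSL(178°, 16%, 37%)


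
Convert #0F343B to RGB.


0F → 15 (R)
34 → 52 (G)
3B → 59 (B)
= RGB(15, 52, 59)


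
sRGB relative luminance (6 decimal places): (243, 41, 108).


Linearize each channel (sRGB transfer function): c = v/255; c_lin = c/12.92 if c ≤ 0.04045, else ((c+0.055)/1.055)^2.4
  R: 243/255 ≈ 0.952941 > 0.04045 → ((0.952941+0.055)/1.055)^2.4 ≈ 0.896269
  G: 41/255 ≈ 0.160784 > 0.04045 → ((0.160784+0.055)/1.055)^2.4 ≈ 0.022174
  B: 108/255 ≈ 0.423529 > 0.04045 → ((0.423529+0.055)/1.055)^2.4 ≈ 0.149960
R_lin = 0.896269, G_lin = 0.022174, B_lin = 0.149960
L = 0.2126×R + 0.7152×G + 0.0722×B
L = 0.2126×0.896269 + 0.7152×0.022174 + 0.0722×0.149960
L ≈ 0.217233


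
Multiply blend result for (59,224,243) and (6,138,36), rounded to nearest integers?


Multiply: C = A×B/255, rounded to nearest integer
R: 59×6/255 = 354/255 ≈ 1.388 → 1
G: 224×138/255 = 30912/255 ≈ 121.224 → 121
B: 243×36/255 = 8748/255 ≈ 34.306 → 34
= RGB(1, 121, 34)


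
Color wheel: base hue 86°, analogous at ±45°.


Base hue: 86°
Left analog: (86 - 45) mod 360 = 41°
Right analog: (86 + 45) mod 360 = 131°
Analogous hues = 41° and 131°


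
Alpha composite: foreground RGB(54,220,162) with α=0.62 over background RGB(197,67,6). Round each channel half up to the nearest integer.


C = α×F + (1-α)×B, with 1-α = 0.38
R: 0.62×54 + 0.38×197 = 33.48 + 74.86 = 108.34 → 108
G: 0.62×220 + 0.38×67 = 136.40 + 25.46 = 161.86 → 162
B: 0.62×162 + 0.38×6 = 100.44 + 2.28 = 102.72 → 103
= RGB(108, 162, 103)


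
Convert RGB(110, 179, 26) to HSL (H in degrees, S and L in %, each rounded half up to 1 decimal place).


Normalize: R'=110/255≈0.4314, G'=179/255≈0.7020, B'=26/255≈0.1020
Max=179/255, Min=26/255, Δ=Max-Min=153/255
L = (Max+Min)/2 = (179+26)/510 = 205/510 = 0.40196… → L = 40.2%
L ≤ 0.5 → S = Δ/(Max+Min) = 153/(179+26) = 153/205 = 0.74634… → S = 74.6%
(the 1/255 factors cancel in S and H, so raw channel differences can be used)
Max is G' → H = 60 × ((B-R)/Δ + 2) = 60 × ((26-110)/153 + 2)
  -84/153 + 2 = -0.5490… + 2 = 1.4509…
  H = 60 × 1.4509… = 87.058…° → H = 87.1°
= HSL(87.1°, 74.6%, 40.2%)


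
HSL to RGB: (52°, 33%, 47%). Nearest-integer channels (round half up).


H=52°, S=0.33, L=0.47
C = (1-|2L-1|)×S = (1-|-0.06|)×0.33 = 0.3102
H' = H/60 = 52/60 ≈ 0.8667; X = C×(1-|H' mod 2 - 1|) = 0.26884
m = L - C/2 = 0.47 - 0.1551 = 0.3149
Sector ⌊H'⌋ = 0 → (R',G',B') = (0.3102, 0.26884, 0.0)
RGB = ((R'+m)×255, (G'+m)×255, (B'+m)×255) = (159.4005, 148.8537, 80.2995)
Round half up → RGB(159, 149, 80)


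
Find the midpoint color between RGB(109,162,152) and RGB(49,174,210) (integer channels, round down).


Midpoint: each channel = ⌊(C₁+C₂)/2⌋
R: ⌊(109+49)/2⌋ = 79
G: ⌊(162+174)/2⌋ = 168
B: ⌊(152+210)/2⌋ = 181
= RGB(79, 168, 181)


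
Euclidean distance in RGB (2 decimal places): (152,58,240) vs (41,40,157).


d = √[(R₁-R₂)² + (G₁-G₂)² + (B₁-B₂)²]
d = √[(152-41)² + (58-40)² + (240-157)²]
d = √[12321 + 324 + 6889]
d = √19534
d ≈ 139.76


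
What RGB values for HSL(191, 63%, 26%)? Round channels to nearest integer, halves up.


H=191°, S=0.63, L=0.26
C = (1-|2L-1|)×S = (1-|-0.48|)×0.63 = 0.3276
H' = H/60 = 191/60 ≈ 3.1833; X = C×(1-|H' mod 2 - 1|) = 0.26754
m = L - C/2 = 0.26 - 0.1638 = 0.0962
Sector ⌊H'⌋ = 3 → (R',G',B') = (0.0, 0.26754, 0.3276)
RGB = ((R'+m)×255, (G'+m)×255, (B'+m)×255) = (24.531, 92.7537, 108.069)
Round half up → RGB(25, 93, 108)


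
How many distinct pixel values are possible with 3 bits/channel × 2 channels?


Total bits = 3 bits/channel × 2 channels = 6 bits
Distinct pixel values = 2^6
= 64 pixel values


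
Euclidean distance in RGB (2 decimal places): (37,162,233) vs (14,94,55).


d = √[(R₁-R₂)² + (G₁-G₂)² + (B₁-B₂)²]
d = √[(37-14)² + (162-94)² + (233-55)²]
d = √[529 + 4624 + 31684]
d = √36837
d ≈ 191.93


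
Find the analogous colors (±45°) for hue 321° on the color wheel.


Base hue: 321°
Left analog: (321 - 45) mod 360 = 276°
Right analog: (321 + 45) mod 360 = 6°
Analogous hues = 276° and 6°


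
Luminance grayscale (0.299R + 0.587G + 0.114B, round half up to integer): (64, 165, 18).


Gray = 0.299×R + 0.587×G + 0.114×B
Gray = 0.299×64 + 0.587×165 + 0.114×18
Gray = 19.136 + 96.855 + 2.052
Gray = 118.043 → round half up → 118
Gray = 118


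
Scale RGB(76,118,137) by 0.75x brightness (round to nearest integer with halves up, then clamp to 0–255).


Multiply each channel by 0.75, round half up, clamp to [0, 255]
R: 76×0.75 = 57
G: 118×0.75 = 88.5 → round → 89
B: 137×0.75 = 102.75 → round → 103
= RGB(57, 89, 103)


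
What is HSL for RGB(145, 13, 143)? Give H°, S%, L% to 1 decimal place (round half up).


Normalize: R'=145/255≈0.5686, G'=13/255≈0.0510, B'=143/255≈0.5608
Max=145/255, Min=13/255, Δ=Max-Min=132/255
L = (Max+Min)/2 = (145+13)/510 = 158/510 = 0.30980… → L = 31.0%
L ≤ 0.5 → S = Δ/(Max+Min) = 132/(145+13) = 132/158 = 0.83544… → S = 83.5%
(the 1/255 factors cancel in S and H, so raw channel differences can be used)
Max is R' → H = 60 × (((G-B)/Δ) mod 6) = 60 × (((13-143)/132) mod 6)
  (-130)/132 = -0.9848…; negative, so add 6 → 5.0151…
  H = 60 × 5.0151… = 300.909…° → H = 300.9°
= HSL(300.9°, 83.5%, 31.0%)


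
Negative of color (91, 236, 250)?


Invert: (255-R, 255-G, 255-B)
R: 255-91 = 164
G: 255-236 = 19
B: 255-250 = 5
= RGB(164, 19, 5)


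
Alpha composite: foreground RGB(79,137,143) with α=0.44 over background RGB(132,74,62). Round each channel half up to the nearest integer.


C = α×F + (1-α)×B, with 1-α = 0.56
R: 0.44×79 + 0.56×132 = 34.76 + 73.92 = 108.68 → 109
G: 0.44×137 + 0.56×74 = 60.28 + 41.44 = 101.72 → 102
B: 0.44×143 + 0.56×62 = 62.92 + 34.72 = 97.64 → 98
= RGB(109, 102, 98)
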